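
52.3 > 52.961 False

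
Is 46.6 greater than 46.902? No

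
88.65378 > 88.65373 True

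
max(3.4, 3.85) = 3.85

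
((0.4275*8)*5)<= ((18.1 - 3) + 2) True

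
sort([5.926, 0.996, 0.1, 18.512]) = [0.1, 0.996, 5.926, 18.512]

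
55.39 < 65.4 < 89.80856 True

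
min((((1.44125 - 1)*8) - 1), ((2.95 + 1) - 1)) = 2.53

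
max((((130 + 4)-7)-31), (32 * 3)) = 96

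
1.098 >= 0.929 True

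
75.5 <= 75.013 False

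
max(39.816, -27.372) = 39.816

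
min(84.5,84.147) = 84.147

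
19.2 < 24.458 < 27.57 True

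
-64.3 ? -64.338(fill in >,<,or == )>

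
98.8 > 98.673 True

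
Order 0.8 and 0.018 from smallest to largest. 0.018, 0.8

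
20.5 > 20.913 False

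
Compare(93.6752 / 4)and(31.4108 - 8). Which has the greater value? (93.6752 / 4)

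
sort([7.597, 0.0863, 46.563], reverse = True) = [46.563, 7.597, 0.0863]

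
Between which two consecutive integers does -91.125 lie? -92 and -91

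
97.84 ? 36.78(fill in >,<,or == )>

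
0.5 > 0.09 True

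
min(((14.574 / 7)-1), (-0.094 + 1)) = 0.906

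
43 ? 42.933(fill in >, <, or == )>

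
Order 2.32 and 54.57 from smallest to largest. 2.32,54.57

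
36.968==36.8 False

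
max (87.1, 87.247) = 87.247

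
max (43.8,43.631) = 43.8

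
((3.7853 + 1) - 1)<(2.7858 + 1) True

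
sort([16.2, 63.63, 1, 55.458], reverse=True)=[63.63, 55.458, 16.2, 1]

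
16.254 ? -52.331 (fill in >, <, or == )>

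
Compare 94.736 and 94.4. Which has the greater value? 94.736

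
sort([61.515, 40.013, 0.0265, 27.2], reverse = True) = [61.515, 40.013, 27.2, 0.0265]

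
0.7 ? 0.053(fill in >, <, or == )>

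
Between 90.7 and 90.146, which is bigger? 90.7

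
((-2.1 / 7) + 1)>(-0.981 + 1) True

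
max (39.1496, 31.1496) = 39.1496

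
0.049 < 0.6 True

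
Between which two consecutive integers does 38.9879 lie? 38 and 39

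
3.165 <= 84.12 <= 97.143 True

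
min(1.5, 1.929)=1.5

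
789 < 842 True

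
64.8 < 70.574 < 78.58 True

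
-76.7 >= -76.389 False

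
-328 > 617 False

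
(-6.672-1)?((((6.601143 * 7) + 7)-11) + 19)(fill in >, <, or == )<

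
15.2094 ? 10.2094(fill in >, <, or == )>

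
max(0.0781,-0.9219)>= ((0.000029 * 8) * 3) True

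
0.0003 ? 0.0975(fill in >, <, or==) <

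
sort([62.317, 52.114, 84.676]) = [52.114, 62.317, 84.676]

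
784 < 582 False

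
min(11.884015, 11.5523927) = 11.5523927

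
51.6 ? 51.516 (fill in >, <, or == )>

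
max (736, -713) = 736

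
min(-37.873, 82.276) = -37.873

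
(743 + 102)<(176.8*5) True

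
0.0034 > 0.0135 False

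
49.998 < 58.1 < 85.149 True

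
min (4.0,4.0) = 4.0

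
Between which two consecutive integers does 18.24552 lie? 18 and 19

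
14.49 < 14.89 True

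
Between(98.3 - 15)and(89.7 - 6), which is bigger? (89.7 - 6)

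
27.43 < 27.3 False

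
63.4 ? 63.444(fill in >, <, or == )<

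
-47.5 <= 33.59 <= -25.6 False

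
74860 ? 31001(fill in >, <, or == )>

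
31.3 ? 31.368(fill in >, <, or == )<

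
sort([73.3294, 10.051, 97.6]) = [10.051, 73.3294, 97.6]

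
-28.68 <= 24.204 True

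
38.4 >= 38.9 False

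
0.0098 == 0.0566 False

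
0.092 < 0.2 True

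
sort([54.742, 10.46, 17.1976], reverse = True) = [54.742, 17.1976, 10.46]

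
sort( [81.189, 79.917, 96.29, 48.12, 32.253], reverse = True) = [96.29, 81.189, 79.917, 48.12, 32.253]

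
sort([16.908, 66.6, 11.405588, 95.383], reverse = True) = [95.383, 66.6, 16.908, 11.405588]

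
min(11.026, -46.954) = -46.954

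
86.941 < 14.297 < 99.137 False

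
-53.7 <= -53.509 True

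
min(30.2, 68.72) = 30.2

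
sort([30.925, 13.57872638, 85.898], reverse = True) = [85.898, 30.925, 13.57872638]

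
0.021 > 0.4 False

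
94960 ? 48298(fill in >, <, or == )>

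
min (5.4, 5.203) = 5.203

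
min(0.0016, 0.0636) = 0.0016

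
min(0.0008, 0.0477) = 0.0008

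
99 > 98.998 True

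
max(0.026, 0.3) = 0.3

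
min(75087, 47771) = 47771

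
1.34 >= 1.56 False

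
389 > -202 True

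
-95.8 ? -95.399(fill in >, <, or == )<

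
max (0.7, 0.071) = 0.7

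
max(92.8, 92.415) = 92.8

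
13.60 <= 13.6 True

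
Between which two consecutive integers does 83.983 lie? 83 and 84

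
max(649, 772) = 772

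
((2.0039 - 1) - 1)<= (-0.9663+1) True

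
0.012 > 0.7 False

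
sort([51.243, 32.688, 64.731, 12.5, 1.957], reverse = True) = [64.731, 51.243, 32.688, 12.5, 1.957]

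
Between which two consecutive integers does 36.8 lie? 36 and 37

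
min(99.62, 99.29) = 99.29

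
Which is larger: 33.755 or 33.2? 33.755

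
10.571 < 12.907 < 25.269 True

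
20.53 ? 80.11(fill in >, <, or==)<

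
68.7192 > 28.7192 True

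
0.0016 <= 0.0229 True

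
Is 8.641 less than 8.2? No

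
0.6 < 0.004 False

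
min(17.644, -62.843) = -62.843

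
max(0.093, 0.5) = 0.5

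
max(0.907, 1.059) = 1.059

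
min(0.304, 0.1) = 0.1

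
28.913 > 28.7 True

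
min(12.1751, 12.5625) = 12.1751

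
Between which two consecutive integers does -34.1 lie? -35 and -34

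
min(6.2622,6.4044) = 6.2622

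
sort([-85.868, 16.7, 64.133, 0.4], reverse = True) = [64.133, 16.7, 0.4, -85.868]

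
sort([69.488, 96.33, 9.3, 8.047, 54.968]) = [8.047, 9.3, 54.968, 69.488, 96.33]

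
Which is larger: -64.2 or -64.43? -64.2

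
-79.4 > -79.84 True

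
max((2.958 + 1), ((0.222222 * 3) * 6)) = 3.999996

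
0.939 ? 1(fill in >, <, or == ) <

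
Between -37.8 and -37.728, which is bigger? -37.728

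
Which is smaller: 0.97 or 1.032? 0.97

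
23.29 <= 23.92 True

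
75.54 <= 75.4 False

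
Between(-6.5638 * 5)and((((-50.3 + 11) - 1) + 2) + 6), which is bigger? ((((-50.3 + 11) - 1) + 2) + 6)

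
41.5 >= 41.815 False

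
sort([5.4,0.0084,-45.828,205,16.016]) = [-45.828,0.0084,5.4,16.016,205]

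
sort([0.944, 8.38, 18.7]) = [0.944, 8.38, 18.7]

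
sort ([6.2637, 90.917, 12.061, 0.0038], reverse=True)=[90.917, 12.061, 6.2637, 0.0038]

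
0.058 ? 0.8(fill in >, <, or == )<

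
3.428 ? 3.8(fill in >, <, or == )<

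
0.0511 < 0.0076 False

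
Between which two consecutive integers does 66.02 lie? 66 and 67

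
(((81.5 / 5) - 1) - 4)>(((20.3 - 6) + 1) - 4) False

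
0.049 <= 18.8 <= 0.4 False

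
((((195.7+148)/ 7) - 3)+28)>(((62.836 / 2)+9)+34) False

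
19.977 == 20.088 False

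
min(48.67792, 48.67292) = 48.67292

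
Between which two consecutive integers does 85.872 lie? 85 and 86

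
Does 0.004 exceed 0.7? No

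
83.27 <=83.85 True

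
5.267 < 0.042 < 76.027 False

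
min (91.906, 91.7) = 91.7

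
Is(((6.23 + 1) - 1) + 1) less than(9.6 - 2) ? Yes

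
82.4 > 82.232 True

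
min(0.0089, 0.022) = 0.0089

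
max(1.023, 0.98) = 1.023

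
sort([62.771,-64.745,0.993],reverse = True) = [62.771,0.993,-64.745]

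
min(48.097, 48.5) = 48.097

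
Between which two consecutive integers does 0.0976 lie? 0 and 1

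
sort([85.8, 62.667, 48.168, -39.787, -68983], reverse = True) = [85.8, 62.667, 48.168, -39.787, -68983]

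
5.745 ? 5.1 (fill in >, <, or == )>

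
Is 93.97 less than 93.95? No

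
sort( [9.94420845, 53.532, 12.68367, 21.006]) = [9.94420845, 12.68367, 21.006, 53.532]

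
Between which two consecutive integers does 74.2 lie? 74 and 75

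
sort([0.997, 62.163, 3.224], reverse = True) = [62.163, 3.224, 0.997]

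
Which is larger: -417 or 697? 697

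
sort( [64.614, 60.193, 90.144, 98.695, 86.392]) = [60.193, 64.614, 86.392, 90.144, 98.695]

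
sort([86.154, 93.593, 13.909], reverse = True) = [93.593, 86.154, 13.909]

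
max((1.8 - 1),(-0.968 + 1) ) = 0.8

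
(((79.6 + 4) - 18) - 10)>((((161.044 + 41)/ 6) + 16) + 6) False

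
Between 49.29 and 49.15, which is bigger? 49.29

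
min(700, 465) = 465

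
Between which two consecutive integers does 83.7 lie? 83 and 84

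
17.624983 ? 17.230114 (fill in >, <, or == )>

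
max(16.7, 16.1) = 16.7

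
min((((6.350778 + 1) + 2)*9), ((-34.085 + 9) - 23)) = -48.085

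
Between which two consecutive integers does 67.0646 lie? 67 and 68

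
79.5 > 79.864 False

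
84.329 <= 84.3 False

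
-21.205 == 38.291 False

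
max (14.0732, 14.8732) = 14.8732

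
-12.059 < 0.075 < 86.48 True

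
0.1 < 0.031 False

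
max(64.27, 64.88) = 64.88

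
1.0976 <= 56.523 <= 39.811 False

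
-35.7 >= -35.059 False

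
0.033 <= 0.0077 False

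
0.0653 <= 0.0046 False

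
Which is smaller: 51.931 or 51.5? 51.5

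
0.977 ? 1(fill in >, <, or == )<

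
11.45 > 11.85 False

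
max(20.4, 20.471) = 20.471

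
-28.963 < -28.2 True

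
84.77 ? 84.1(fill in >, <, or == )>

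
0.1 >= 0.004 True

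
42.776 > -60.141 True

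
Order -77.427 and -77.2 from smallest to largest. -77.427, -77.2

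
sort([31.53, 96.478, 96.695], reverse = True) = [96.695, 96.478, 31.53]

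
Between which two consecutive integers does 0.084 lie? 0 and 1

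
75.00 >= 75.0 True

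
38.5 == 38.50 True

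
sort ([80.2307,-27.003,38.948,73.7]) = [-27.003,38.948,73.7,80.2307]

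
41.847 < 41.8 False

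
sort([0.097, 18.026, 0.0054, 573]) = [0.0054, 0.097, 18.026, 573]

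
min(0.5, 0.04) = 0.04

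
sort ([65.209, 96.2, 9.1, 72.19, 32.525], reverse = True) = [96.2, 72.19, 65.209, 32.525, 9.1]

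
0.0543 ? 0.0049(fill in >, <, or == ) >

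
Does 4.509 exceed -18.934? Yes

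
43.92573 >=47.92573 False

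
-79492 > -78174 False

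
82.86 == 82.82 False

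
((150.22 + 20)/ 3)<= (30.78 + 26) True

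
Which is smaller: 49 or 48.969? 48.969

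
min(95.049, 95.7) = 95.049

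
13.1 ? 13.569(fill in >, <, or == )<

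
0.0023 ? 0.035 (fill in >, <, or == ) <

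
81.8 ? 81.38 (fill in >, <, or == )>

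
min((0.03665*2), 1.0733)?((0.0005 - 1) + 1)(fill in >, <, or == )>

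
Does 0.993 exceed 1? No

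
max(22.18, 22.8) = 22.8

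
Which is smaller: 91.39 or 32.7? 32.7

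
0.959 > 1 False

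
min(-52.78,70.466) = -52.78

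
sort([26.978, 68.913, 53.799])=[26.978, 53.799, 68.913]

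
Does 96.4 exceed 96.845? No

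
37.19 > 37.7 False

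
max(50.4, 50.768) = 50.768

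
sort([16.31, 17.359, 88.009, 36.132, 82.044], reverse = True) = [88.009, 82.044, 36.132, 17.359, 16.31]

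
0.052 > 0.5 False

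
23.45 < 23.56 True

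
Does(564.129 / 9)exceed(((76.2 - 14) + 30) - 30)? Yes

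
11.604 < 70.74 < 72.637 True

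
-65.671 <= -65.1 True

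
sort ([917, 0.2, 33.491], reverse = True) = [917, 33.491, 0.2]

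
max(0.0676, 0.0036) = 0.0676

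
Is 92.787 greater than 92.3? Yes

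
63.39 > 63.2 True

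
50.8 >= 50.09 True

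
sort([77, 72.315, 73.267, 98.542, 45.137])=[45.137, 72.315, 73.267, 77, 98.542]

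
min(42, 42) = 42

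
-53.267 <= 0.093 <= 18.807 True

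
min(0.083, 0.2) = 0.083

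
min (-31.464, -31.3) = -31.464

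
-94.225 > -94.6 True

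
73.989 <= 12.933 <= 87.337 False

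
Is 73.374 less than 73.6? Yes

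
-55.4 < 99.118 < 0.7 False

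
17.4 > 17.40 False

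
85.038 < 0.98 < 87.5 False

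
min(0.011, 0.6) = 0.011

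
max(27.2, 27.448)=27.448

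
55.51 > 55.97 False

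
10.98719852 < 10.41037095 False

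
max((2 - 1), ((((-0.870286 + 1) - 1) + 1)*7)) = 1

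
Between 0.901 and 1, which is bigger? 1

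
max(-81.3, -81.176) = -81.176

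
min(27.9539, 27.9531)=27.9531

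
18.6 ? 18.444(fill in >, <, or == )>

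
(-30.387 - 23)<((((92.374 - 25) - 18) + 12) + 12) True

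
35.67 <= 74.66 True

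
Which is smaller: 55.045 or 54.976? 54.976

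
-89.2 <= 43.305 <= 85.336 True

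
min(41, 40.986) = 40.986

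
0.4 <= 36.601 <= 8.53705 False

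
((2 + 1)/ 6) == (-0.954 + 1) False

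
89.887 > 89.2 True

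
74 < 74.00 False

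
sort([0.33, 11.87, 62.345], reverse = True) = [62.345, 11.87, 0.33]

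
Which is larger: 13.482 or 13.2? 13.482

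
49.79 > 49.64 True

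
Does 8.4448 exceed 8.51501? No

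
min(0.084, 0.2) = 0.084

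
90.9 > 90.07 True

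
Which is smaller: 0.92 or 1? 0.92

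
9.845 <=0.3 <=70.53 False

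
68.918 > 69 False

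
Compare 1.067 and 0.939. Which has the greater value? 1.067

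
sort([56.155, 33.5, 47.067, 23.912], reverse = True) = [56.155, 47.067, 33.5, 23.912]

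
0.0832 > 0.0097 True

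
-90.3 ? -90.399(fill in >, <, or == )>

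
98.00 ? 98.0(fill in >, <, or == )==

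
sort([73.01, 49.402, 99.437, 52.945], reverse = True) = [99.437, 73.01, 52.945, 49.402]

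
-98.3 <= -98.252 True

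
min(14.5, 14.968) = 14.5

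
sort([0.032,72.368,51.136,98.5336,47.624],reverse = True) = [98.5336,72.368,51.136,47.624,0.032]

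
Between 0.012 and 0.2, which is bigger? 0.2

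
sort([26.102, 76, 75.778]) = [26.102, 75.778, 76]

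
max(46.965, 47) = 47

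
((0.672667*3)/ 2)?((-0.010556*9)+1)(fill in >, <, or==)>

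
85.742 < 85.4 False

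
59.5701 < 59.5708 True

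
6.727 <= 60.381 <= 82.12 True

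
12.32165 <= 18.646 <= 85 True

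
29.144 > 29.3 False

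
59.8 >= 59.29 True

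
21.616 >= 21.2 True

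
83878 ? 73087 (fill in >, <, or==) >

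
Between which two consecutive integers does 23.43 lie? 23 and 24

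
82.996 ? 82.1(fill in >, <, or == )>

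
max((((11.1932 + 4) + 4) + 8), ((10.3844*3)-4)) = 27.1932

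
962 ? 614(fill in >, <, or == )>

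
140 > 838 False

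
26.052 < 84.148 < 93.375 True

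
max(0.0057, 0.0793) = 0.0793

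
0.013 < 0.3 True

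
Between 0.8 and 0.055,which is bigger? 0.8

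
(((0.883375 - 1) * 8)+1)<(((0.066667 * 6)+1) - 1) True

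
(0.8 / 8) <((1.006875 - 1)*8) False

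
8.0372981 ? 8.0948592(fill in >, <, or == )<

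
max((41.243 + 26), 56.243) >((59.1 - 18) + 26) True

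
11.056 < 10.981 False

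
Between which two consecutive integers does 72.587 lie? 72 and 73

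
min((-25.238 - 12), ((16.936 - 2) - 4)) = -37.238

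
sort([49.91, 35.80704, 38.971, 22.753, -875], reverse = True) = [49.91, 38.971, 35.80704, 22.753, -875]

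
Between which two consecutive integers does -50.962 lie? -51 and -50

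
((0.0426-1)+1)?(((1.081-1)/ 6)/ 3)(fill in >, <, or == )>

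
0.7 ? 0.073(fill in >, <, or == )>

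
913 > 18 True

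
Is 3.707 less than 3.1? No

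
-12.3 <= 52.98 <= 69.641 True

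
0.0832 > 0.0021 True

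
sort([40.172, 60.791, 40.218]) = [40.172, 40.218, 60.791]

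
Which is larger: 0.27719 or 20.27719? 20.27719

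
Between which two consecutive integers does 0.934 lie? 0 and 1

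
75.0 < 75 False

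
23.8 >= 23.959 False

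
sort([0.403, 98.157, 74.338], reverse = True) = [98.157, 74.338, 0.403]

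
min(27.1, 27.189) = 27.1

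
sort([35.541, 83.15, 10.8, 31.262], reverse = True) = [83.15, 35.541, 31.262, 10.8]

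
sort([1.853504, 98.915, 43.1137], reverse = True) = [98.915, 43.1137, 1.853504]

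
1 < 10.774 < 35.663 True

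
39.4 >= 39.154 True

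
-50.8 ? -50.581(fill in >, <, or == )<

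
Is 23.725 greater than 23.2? Yes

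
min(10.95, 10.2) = 10.2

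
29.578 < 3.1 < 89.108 False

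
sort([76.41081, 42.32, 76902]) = [42.32, 76.41081, 76902]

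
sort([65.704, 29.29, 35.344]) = [29.29, 35.344, 65.704]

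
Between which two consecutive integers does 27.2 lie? 27 and 28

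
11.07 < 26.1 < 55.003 True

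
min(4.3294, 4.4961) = 4.3294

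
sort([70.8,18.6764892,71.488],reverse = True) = [71.488,70.8,18.6764892]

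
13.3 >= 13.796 False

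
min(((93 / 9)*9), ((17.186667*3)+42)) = 93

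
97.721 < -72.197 False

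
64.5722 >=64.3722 True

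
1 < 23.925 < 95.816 True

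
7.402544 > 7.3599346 True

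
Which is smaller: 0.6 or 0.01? 0.01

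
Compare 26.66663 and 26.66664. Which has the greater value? 26.66664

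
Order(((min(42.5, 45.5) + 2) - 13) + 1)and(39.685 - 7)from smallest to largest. (((min(42.5, 45.5) + 2) - 13) + 1), (39.685 - 7)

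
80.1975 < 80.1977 True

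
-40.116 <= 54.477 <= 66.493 True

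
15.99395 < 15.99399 True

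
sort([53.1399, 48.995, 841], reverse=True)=[841, 53.1399, 48.995]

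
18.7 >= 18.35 True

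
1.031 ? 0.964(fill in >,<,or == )>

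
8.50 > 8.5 False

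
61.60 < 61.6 False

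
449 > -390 True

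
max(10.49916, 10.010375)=10.49916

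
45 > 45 False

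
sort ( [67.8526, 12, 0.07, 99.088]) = [0.07, 12, 67.8526, 99.088]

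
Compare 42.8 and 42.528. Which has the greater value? 42.8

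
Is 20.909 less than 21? Yes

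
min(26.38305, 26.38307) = 26.38305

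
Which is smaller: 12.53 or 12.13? 12.13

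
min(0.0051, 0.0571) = 0.0051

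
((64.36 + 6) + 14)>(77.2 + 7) True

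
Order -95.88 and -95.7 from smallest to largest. -95.88, -95.7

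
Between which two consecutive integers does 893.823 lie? 893 and 894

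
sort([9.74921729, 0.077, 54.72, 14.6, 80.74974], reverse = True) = [80.74974, 54.72, 14.6, 9.74921729, 0.077]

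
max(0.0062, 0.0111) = 0.0111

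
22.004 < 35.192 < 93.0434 True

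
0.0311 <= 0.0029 False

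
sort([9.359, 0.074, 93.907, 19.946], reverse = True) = [93.907, 19.946, 9.359, 0.074]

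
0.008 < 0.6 True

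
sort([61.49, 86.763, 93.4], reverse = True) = [93.4, 86.763, 61.49]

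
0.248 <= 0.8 True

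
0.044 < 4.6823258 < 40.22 True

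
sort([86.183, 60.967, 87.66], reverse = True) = [87.66, 86.183, 60.967]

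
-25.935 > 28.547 False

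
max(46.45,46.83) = 46.83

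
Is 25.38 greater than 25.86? No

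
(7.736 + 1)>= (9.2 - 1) True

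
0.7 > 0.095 True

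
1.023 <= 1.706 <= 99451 True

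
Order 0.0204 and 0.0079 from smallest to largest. 0.0079, 0.0204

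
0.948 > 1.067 False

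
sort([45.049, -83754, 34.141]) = [-83754, 34.141, 45.049]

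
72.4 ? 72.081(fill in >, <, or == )>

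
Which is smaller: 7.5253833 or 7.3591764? 7.3591764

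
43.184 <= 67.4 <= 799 True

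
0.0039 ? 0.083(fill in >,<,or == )<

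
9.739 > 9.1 True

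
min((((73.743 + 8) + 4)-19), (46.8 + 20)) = 66.743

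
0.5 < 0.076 False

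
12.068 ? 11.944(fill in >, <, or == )>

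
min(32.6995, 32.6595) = 32.6595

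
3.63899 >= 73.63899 False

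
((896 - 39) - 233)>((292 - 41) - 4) True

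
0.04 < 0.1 True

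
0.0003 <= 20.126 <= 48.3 True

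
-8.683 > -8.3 False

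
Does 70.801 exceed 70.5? Yes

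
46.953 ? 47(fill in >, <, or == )<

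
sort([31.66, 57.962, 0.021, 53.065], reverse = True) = [57.962, 53.065, 31.66, 0.021]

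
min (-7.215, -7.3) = -7.3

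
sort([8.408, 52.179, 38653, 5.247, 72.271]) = [5.247, 8.408, 52.179, 72.271, 38653]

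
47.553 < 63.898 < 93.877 True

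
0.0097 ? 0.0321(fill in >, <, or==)<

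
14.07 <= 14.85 True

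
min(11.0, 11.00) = 11.0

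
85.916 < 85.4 False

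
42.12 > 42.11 True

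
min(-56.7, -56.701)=-56.701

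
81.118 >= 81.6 False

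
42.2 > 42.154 True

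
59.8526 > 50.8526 True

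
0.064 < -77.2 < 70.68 False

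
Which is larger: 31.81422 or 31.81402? 31.81422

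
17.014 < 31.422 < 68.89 True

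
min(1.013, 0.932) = 0.932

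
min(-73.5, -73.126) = -73.5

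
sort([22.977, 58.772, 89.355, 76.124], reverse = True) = [89.355, 76.124, 58.772, 22.977]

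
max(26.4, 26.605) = 26.605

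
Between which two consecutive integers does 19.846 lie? 19 and 20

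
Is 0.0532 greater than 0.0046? Yes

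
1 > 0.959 True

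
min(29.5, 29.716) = 29.5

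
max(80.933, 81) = 81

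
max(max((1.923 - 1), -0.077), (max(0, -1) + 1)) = 1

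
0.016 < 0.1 True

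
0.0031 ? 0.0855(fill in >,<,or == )<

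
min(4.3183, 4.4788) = 4.3183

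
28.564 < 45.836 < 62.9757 True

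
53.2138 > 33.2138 True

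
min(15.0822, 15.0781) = 15.0781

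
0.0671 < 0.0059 False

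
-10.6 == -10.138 False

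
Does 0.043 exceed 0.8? No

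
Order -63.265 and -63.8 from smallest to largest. -63.8, -63.265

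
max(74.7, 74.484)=74.7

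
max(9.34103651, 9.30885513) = 9.34103651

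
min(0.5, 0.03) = 0.03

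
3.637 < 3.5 False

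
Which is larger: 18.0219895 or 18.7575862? 18.7575862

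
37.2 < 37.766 True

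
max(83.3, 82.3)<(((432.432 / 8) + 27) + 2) False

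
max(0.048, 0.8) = 0.8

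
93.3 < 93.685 True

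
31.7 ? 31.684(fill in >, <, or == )>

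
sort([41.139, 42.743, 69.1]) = [41.139, 42.743, 69.1]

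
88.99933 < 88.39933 False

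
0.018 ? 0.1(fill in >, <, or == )<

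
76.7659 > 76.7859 False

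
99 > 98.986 True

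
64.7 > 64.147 True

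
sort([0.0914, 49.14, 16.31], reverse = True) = [49.14, 16.31, 0.0914]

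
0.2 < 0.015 False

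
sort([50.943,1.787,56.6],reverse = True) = [56.6,50.943,1.787]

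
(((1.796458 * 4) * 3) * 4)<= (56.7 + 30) True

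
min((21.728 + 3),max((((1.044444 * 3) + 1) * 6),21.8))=24.728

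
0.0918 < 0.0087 False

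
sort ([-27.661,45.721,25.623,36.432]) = [-27.661,25.623,36.432,45.721]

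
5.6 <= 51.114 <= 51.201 True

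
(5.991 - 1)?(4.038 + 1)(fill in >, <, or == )<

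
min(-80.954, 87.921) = -80.954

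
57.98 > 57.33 True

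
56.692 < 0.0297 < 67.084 False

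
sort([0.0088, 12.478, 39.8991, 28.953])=[0.0088, 12.478, 28.953, 39.8991]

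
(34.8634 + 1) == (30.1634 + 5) False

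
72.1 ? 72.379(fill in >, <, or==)<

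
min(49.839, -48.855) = -48.855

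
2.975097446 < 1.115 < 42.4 False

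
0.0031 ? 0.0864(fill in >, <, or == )<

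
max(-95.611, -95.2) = -95.2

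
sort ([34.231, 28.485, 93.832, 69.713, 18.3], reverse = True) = [93.832, 69.713, 34.231, 28.485, 18.3]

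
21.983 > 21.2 True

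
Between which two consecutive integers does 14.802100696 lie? 14 and 15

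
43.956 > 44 False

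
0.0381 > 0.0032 True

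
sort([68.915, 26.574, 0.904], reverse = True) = [68.915, 26.574, 0.904]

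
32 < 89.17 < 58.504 False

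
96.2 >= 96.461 False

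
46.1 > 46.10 False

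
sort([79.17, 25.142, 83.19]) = [25.142, 79.17, 83.19]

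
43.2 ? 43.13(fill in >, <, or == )>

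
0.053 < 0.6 True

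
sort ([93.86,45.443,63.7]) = [45.443,63.7,93.86]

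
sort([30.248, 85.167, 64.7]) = [30.248, 64.7, 85.167]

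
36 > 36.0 False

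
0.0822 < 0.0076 False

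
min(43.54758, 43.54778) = 43.54758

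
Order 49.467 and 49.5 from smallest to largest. 49.467, 49.5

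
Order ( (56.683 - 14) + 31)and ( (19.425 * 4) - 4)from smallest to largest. ( (56.683 - 14) + 31), ( (19.425 * 4) - 4)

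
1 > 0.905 True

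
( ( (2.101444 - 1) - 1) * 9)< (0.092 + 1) True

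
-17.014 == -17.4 False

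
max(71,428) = 428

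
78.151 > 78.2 False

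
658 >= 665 False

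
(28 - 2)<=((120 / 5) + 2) True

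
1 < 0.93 False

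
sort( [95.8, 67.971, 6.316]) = [6.316, 67.971, 95.8]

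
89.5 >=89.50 True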